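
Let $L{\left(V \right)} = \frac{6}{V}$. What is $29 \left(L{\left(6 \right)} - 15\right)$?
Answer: $-406$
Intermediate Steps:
$29 \left(L{\left(6 \right)} - 15\right) = 29 \left(\frac{6}{6} - 15\right) = 29 \left(6 \cdot \frac{1}{6} - 15\right) = 29 \left(1 - 15\right) = 29 \left(-14\right) = -406$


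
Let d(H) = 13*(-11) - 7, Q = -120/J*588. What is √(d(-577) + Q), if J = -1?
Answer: √70410 ≈ 265.35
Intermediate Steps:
Q = 70560 (Q = -120/(-1)*588 = -120*(-1)*588 = 120*588 = 70560)
d(H) = -150 (d(H) = -143 - 7 = -150)
√(d(-577) + Q) = √(-150 + 70560) = √70410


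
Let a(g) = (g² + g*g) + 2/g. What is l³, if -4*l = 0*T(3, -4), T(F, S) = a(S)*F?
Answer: 0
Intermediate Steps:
a(g) = 2/g + 2*g² (a(g) = (g² + g²) + 2/g = 2*g² + 2/g = 2/g + 2*g²)
T(F, S) = 2*F*(1 + S³)/S (T(F, S) = (2*(1 + S³)/S)*F = 2*F*(1 + S³)/S)
l = 0 (l = -0*2*3*(1 + (-4)³)/(-4) = -0*2*3*(-¼)*(1 - 64) = -0*2*3*(-¼)*(-63) = -0*189/2 = -¼*0 = 0)
l³ = 0³ = 0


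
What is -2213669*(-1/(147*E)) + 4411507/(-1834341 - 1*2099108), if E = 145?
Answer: 8613322842676/83841465435 ≈ 102.73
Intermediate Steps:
-2213669*(-1/(147*E)) + 4411507/(-1834341 - 1*2099108) = -2213669/((145*(-49))*3) + 4411507/(-1834341 - 1*2099108) = -2213669/((-7105*3)) + 4411507/(-1834341 - 2099108) = -2213669/(-21315) + 4411507/(-3933449) = -2213669*(-1/21315) + 4411507*(-1/3933449) = 2213669/21315 - 4411507/3933449 = 8613322842676/83841465435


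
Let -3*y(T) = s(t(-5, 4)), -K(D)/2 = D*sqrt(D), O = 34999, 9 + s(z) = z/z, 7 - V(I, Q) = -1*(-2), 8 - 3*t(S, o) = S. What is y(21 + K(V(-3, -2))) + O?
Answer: 105005/3 ≈ 35002.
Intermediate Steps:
t(S, o) = 8/3 - S/3
V(I, Q) = 5 (V(I, Q) = 7 - (-1)*(-2) = 7 - 1*2 = 7 - 2 = 5)
s(z) = -8 (s(z) = -9 + z/z = -9 + 1 = -8)
K(D) = -2*D**(3/2) (K(D) = -2*D*sqrt(D) = -2*D**(3/2))
y(T) = 8/3 (y(T) = -1/3*(-8) = 8/3)
y(21 + K(V(-3, -2))) + O = 8/3 + 34999 = 105005/3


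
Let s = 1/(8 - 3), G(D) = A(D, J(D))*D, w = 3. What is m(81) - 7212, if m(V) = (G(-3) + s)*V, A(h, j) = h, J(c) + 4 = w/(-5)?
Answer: -32334/5 ≈ -6466.8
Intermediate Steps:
J(c) = -23/5 (J(c) = -4 + 3/(-5) = -4 + 3*(-⅕) = -4 - ⅗ = -23/5)
G(D) = D² (G(D) = D*D = D²)
s = ⅕ (s = 1/5 = ⅕ ≈ 0.20000)
m(V) = 46*V/5 (m(V) = ((-3)² + ⅕)*V = (9 + ⅕)*V = 46*V/5)
m(81) - 7212 = (46/5)*81 - 7212 = 3726/5 - 7212 = -32334/5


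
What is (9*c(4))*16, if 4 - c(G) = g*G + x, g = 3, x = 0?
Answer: -1152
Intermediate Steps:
c(G) = 4 - 3*G (c(G) = 4 - (3*G + 0) = 4 - 3*G)
(9*c(4))*16 = (9*(4 - 3*4))*16 = (9*(4 - 12))*16 = (9*(-8))*16 = -72*16 = -1152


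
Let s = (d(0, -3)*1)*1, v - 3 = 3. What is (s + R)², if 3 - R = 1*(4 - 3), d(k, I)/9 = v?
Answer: 3136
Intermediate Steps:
v = 6 (v = 3 + 3 = 6)
d(k, I) = 54 (d(k, I) = 9*6 = 54)
s = 54 (s = (54*1)*1 = 54*1 = 54)
R = 2 (R = 3 - (4 - 3) = 3 - 1 = 2)
(s + R)² = (54 + 2)² = 56² = 3136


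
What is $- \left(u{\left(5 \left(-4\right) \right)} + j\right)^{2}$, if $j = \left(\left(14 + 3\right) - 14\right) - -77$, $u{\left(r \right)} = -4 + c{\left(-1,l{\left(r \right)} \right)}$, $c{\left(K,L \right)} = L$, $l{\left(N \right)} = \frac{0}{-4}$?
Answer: $-5776$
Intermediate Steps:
$l{\left(N \right)} = 0$ ($l{\left(N \right)} = 0 \left(- \frac{1}{4}\right) = 0$)
$u{\left(r \right)} = -4$ ($u{\left(r \right)} = -4 + 0 = -4$)
$j = 80$ ($j = \left(17 - 14\right) + 77 = 3 + 77 = 80$)
$- \left(u{\left(5 \left(-4\right) \right)} + j\right)^{2} = - \left(-4 + 80\right)^{2} = - 76^{2} = \left(-1\right) 5776 = -5776$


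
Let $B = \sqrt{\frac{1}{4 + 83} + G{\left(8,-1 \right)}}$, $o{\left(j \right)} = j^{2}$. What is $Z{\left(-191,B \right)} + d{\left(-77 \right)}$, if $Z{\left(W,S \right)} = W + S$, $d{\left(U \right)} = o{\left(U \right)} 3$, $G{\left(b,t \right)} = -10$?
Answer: $17596 + \frac{i \sqrt{75603}}{87} \approx 17596.0 + 3.1605 i$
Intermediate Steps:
$d{\left(U \right)} = 3 U^{2}$ ($d{\left(U \right)} = U^{2} \cdot 3 = 3 U^{2}$)
$B = \frac{i \sqrt{75603}}{87}$ ($B = \sqrt{\frac{1}{4 + 83} - 10} = \sqrt{\frac{1}{87} - 10} = \sqrt{- \frac{869}{87}} = \frac{i \sqrt{75603}}{87} \approx 3.1605 i$)
$Z{\left(W,S \right)} = S + W$
$Z{\left(-191,B \right)} + d{\left(-77 \right)} = \left(\frac{i \sqrt{75603}}{87} - 191\right) + 3 \left(-77\right)^{2} = \left(-191 + \frac{i \sqrt{75603}}{87}\right) + 3 \cdot 5929 = \left(-191 + \frac{i \sqrt{75603}}{87}\right) + 17787 = 17596 + \frac{i \sqrt{75603}}{87}$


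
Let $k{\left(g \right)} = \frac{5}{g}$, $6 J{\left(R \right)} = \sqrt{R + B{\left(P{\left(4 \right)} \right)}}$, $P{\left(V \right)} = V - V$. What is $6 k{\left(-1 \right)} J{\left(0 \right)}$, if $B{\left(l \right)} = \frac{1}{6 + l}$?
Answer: $- \frac{5 \sqrt{6}}{6} \approx -2.0412$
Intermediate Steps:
$P{\left(V \right)} = 0$
$J{\left(R \right)} = \frac{\sqrt{\frac{1}{6} + R}}{6}$ ($J{\left(R \right)} = \frac{\sqrt{R + \frac{1}{6 + 0}}}{6} = \frac{\sqrt{R + \frac{1}{6}}}{6} = \frac{\sqrt{\frac{1}{6} + R}}{6}$)
$6 k{\left(-1 \right)} J{\left(0 \right)} = 6 \frac{5}{-1} \frac{\sqrt{6 + 36 \cdot 0}}{36} = 6 \cdot 5 \left(-1\right) \frac{\sqrt{6 + 0}}{36} = 6 \left(-5\right) \frac{\sqrt{6}}{36} = - 30 \frac{\sqrt{6}}{36} = - \frac{5 \sqrt{6}}{6}$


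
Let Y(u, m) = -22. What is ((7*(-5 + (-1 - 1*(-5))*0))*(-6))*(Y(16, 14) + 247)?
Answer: 47250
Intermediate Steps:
((7*(-5 + (-1 - 1*(-5))*0))*(-6))*(Y(16, 14) + 247) = ((7*(-5 + (-1 - 1*(-5))*0))*(-6))*(-22 + 247) = ((7*(-5 + (-1 + 5)*0))*(-6))*225 = ((7*(-5 + 4*0))*(-6))*225 = ((7*(-5 + 0))*(-6))*225 = ((7*(-5))*(-6))*225 = -35*(-6)*225 = 210*225 = 47250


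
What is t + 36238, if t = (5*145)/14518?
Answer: 526104009/14518 ≈ 36238.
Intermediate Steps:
t = 725/14518 (t = 725*(1/14518) = 725/14518 ≈ 0.049938)
t + 36238 = 725/14518 + 36238 = 526104009/14518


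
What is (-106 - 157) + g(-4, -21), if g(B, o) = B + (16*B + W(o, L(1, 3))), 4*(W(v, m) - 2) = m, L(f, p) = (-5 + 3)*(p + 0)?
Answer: -661/2 ≈ -330.50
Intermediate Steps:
L(f, p) = -2*p
W(v, m) = 2 + m/4
g(B, o) = 1/2 + 17*B (g(B, o) = B + (16*B + (2 + (-2*3)/4)) = B + (16*B + (2 + (1/4)*(-6))) = B + (16*B + (2 - 3/2)) = B + (16*B + 1/2) = B + (1/2 + 16*B) = 1/2 + 17*B)
(-106 - 157) + g(-4, -21) = (-106 - 157) + (1/2 + 17*(-4)) = -263 + (1/2 - 68) = -263 - 135/2 = -661/2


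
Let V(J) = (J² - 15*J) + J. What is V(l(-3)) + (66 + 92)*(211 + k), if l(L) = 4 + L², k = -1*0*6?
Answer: 33325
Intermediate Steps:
k = 0 (k = 0*6 = 0)
V(J) = J² - 14*J
V(l(-3)) + (66 + 92)*(211 + k) = (4 + (-3)²)*(-14 + (4 + (-3)²)) + (66 + 92)*(211 + 0) = (4 + 9)*(-14 + (4 + 9)) + 158*211 = 13*(-14 + 13) + 33338 = 13*(-1) + 33338 = -13 + 33338 = 33325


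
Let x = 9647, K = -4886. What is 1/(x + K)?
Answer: 1/4761 ≈ 0.00021004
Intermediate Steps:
1/(x + K) = 1/(9647 - 4886) = 1/4761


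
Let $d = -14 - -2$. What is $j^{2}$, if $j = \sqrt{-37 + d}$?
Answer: $-49$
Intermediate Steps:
$d = -12$ ($d = -14 + 2 = -12$)
$j = 7 i$ ($j = \sqrt{-37 - 12} = \sqrt{-49} = 7 i \approx 7.0 i$)
$j^{2} = \left(7 i\right)^{2} = -49$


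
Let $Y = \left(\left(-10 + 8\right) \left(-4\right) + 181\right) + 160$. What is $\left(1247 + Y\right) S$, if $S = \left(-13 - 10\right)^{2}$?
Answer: $844284$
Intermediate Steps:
$Y = 349$ ($Y = \left(\left(-2\right) \left(-4\right) + 181\right) + 160 = \left(8 + 181\right) + 160 = 189 + 160 = 349$)
$S = 529$ ($S = \left(-23\right)^{2} = 529$)
$\left(1247 + Y\right) S = \left(1247 + 349\right) 529 = 1596 \cdot 529 = 844284$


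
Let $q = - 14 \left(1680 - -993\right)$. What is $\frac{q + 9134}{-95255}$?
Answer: $\frac{28288}{95255} \approx 0.29697$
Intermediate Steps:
$q = -37422$ ($q = - 14 \left(1680 + 993\right) = \left(-14\right) 2673 = -37422$)
$\frac{q + 9134}{-95255} = \frac{-37422 + 9134}{-95255} = \left(-28288\right) \left(- \frac{1}{95255}\right) = \frac{28288}{95255}$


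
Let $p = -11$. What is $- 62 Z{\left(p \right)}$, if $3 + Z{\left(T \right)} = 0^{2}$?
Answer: $186$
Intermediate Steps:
$Z{\left(T \right)} = -3$ ($Z{\left(T \right)} = -3 + 0^{2} = -3 + 0 = -3$)
$- 62 Z{\left(p \right)} = \left(-62\right) \left(-3\right) = 186$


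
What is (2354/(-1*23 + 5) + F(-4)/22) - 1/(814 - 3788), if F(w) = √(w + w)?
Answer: -3500389/26766 + I*√2/11 ≈ -130.78 + 0.12856*I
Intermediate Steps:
F(w) = √2*√w (F(w) = √(2*w) = √2*√w)
(2354/(-1*23 + 5) + F(-4)/22) - 1/(814 - 3788) = (2354/(-1*23 + 5) + (√2*√(-4))/22) - 1/(814 - 3788) = (2354/(-23 + 5) + (√2*(2*I))*(1/22)) - 1/(-2974) = (2354/(-18) + (2*I*√2)*(1/22)) - 1*(-1/2974) = (2354*(-1/18) + I*√2/11) + 1/2974 = (-1177/9 + I*√2/11) + 1/2974 = -3500389/26766 + I*√2/11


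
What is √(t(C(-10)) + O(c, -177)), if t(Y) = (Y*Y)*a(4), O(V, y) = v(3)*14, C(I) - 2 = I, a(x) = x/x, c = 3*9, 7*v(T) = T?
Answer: √70 ≈ 8.3666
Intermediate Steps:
v(T) = T/7
c = 27
a(x) = 1
C(I) = 2 + I
O(V, y) = 6 (O(V, y) = ((⅐)*3)*14 = (3/7)*14 = 6)
t(Y) = Y² (t(Y) = (Y*Y)*1 = Y²*1 = Y²)
√(t(C(-10)) + O(c, -177)) = √((2 - 10)² + 6) = √((-8)² + 6) = √(64 + 6) = √70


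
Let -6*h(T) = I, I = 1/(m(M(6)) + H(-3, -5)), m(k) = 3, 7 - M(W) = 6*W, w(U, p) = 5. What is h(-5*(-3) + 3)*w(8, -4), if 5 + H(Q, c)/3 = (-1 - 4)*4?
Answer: 5/432 ≈ 0.011574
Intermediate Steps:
M(W) = 7 - 6*W
H(Q, c) = -75 (H(Q, c) = -15 + 3*((-1 - 4)*4) = -15 + 3*(-5*4) = -15 + 3*(-20) = -15 - 60 = -75)
I = -1/72 (I = 1/(3 - 75) = 1/(-72) = -1/72 ≈ -0.013889)
h(T) = 1/432 (h(T) = -1/6*(-1/72) = 1/432)
h(-5*(-3) + 3)*w(8, -4) = (1/432)*5 = 5/432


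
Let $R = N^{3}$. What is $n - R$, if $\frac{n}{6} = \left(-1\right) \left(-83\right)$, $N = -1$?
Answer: $499$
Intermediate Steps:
$n = 498$ ($n = 6 \left(\left(-1\right) \left(-83\right)\right) = 6 \cdot 83 = 498$)
$R = -1$ ($R = \left(-1\right)^{3} = -1$)
$n - R = 498 - -1 = 498 + 1 = 499$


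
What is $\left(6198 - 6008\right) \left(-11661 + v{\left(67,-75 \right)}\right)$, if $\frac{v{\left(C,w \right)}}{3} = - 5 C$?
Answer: $-2406540$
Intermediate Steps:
$v{\left(C,w \right)} = - 15 C$ ($v{\left(C,w \right)} = 3 \left(- 5 C\right) = - 15 C$)
$\left(6198 - 6008\right) \left(-11661 + v{\left(67,-75 \right)}\right) = \left(6198 - 6008\right) \left(-11661 - 1005\right) = 190 \left(-11661 - 1005\right) = 190 \left(-12666\right) = -2406540$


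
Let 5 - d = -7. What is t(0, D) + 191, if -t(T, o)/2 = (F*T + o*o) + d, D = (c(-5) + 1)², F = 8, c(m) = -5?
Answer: -345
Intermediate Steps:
d = 12 (d = 5 - 1*(-7) = 5 + 7 = 12)
D = 16 (D = (-5 + 1)² = (-4)² = 16)
t(T, o) = -24 - 16*T - 2*o² (t(T, o) = -2*((8*T + o*o) + 12) = -2*((8*T + o²) + 12) = -2*((o² + 8*T) + 12) = -2*(12 + o² + 8*T) = -24 - 16*T - 2*o²)
t(0, D) + 191 = (-24 - 16*0 - 2*16²) + 191 = (-24 + 0 - 2*256) + 191 = (-24 + 0 - 512) + 191 = -536 + 191 = -345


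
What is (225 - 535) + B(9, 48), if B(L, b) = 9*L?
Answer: -229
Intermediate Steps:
(225 - 535) + B(9, 48) = (225 - 535) + 9*9 = -310 + 81 = -229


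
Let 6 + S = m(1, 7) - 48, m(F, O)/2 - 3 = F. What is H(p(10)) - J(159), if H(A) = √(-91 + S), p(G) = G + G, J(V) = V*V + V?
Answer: -25440 + I*√137 ≈ -25440.0 + 11.705*I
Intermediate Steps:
J(V) = V + V² (J(V) = V² + V = V + V²)
m(F, O) = 6 + 2*F
S = -46 (S = -6 + ((6 + 2*1) - 48) = -6 + ((6 + 2) - 48) = -6 + (8 - 48) = -6 - 40 = -46)
p(G) = 2*G
H(A) = I*√137 (H(A) = √(-91 - 46) = √(-137) = I*√137)
H(p(10)) - J(159) = I*√137 - 159*(1 + 159) = I*√137 - 159*160 = I*√137 - 1*25440 = I*√137 - 25440 = -25440 + I*√137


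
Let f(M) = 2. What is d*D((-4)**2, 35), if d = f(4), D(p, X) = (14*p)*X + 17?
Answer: 15714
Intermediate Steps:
D(p, X) = 17 + 14*X*p (D(p, X) = 14*X*p + 17 = 17 + 14*X*p)
d = 2
d*D((-4)**2, 35) = 2*(17 + 14*35*(-4)**2) = 2*(17 + 14*35*16) = 2*(17 + 7840) = 2*7857 = 15714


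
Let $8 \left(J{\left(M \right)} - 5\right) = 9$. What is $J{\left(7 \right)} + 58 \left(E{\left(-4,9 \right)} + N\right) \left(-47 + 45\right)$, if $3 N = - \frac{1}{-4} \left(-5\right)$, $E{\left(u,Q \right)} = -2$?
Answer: $\frac{6875}{24} \approx 286.46$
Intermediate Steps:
$J{\left(M \right)} = \frac{49}{8}$ ($J{\left(M \right)} = 5 + \frac{1}{8} \cdot 9 = 5 + \frac{9}{8} = \frac{49}{8}$)
$N = - \frac{5}{12}$ ($N = \frac{- \frac{1}{-4} \left(-5\right)}{3} = \frac{\left(-1\right) \left(- \frac{1}{4}\right) \left(-5\right)}{3} = \frac{\frac{1}{4} \left(-5\right)}{3} = \frac{1}{3} \left(- \frac{5}{4}\right) = - \frac{5}{12} \approx -0.41667$)
$J{\left(7 \right)} + 58 \left(E{\left(-4,9 \right)} + N\right) \left(-47 + 45\right) = \frac{49}{8} + 58 \left(-2 - \frac{5}{12}\right) \left(-47 + 45\right) = \frac{49}{8} + 58 \left(\left(- \frac{29}{12}\right) \left(-2\right)\right) = \frac{49}{8} + 58 \cdot \frac{29}{6} = \frac{49}{8} + \frac{841}{3} = \frac{6875}{24}$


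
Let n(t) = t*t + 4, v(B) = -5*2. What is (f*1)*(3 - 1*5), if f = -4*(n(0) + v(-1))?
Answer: -48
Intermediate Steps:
v(B) = -10
n(t) = 4 + t**2 (n(t) = t**2 + 4 = 4 + t**2)
f = 24 (f = -4*((4 + 0**2) - 10) = -4*((4 + 0) - 10) = -4*(4 - 10) = -4*(-6) = 24)
(f*1)*(3 - 1*5) = (24*1)*(3 - 1*5) = 24*(3 - 5) = 24*(-2) = -48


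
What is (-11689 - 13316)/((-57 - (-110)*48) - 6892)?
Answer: 25005/1669 ≈ 14.982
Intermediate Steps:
(-11689 - 13316)/((-57 - (-110)*48) - 6892) = -25005/((-57 - 110*(-48)) - 6892) = -25005/((-57 + 5280) - 6892) = -25005/(5223 - 6892) = -25005/(-1669) = -25005*(-1/1669) = 25005/1669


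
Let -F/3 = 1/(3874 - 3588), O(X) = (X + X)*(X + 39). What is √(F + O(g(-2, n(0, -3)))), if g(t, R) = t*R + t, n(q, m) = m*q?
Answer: I*√12106666/286 ≈ 12.166*I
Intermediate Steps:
g(t, R) = t + R*t (g(t, R) = R*t + t = t + R*t)
O(X) = 2*X*(39 + X) (O(X) = (2*X)*(39 + X) = 2*X*(39 + X))
F = -3/286 (F = -3/(3874 - 3588) = -3/286 ≈ -0.010490)
√(F + O(g(-2, n(0, -3)))) = √(-3/286 + 2*(-2*(1 - 3*0))*(39 - 2*(1 - 3*0))) = √(-3/286 + 2*(-2*(1 + 0))*(39 - 2*(1 + 0))) = √(-3/286 + 2*(-2*1)*(39 - 2*1)) = √(-3/286 + 2*(-2)*(39 - 2)) = √(-3/286 + 2*(-2)*37) = √(-3/286 - 148) = √(-42331/286) = I*√12106666/286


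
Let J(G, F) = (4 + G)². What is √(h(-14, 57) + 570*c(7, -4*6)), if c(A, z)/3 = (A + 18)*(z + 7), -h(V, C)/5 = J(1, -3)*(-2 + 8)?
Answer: 50*I*√291 ≈ 852.94*I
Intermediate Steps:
h(V, C) = -750 (h(V, C) = -5*(4 + 1)²*(-2 + 8) = -5*5²*6 = -125*6 = -5*150 = -750)
c(A, z) = 3*(7 + z)*(18 + A) (c(A, z) = 3*((A + 18)*(z + 7)) = 3*((18 + A)*(7 + z)) = 3*((7 + z)*(18 + A)) = 3*(7 + z)*(18 + A))
√(h(-14, 57) + 570*c(7, -4*6)) = √(-750 + 570*(378 + 21*7 + 54*(-4*6) + 3*7*(-4*6))) = √(-750 + 570*(378 + 147 + 54*(-24) + 3*7*(-24))) = √(-750 + 570*(378 + 147 - 1296 - 504)) = √(-750 + 570*(-1275)) = √(-750 - 726750) = √(-727500) = 50*I*√291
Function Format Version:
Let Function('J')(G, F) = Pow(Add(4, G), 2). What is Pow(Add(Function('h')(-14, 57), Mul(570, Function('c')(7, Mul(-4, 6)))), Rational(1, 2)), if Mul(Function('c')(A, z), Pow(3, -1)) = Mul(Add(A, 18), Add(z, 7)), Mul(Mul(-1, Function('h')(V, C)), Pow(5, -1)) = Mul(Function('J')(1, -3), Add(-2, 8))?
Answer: Mul(50, I, Pow(291, Rational(1, 2))) ≈ Mul(852.94, I)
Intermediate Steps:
Function('h')(V, C) = -750 (Function('h')(V, C) = Mul(-5, Mul(Pow(Add(4, 1), 2), Add(-2, 8))) = Mul(-5, Mul(Pow(5, 2), 6)) = Mul(-5, Mul(25, 6)) = Mul(-5, 150) = -750)
Function('c')(A, z) = Mul(3, Add(7, z), Add(18, A)) (Function('c')(A, z) = Mul(3, Mul(Add(A, 18), Add(z, 7))) = Mul(3, Mul(Add(18, A), Add(7, z))) = Mul(3, Mul(Add(7, z), Add(18, A))) = Mul(3, Add(7, z), Add(18, A)))
Pow(Add(Function('h')(-14, 57), Mul(570, Function('c')(7, Mul(-4, 6)))), Rational(1, 2)) = Pow(Add(-750, Mul(570, Add(378, Mul(21, 7), Mul(54, Mul(-4, 6)), Mul(3, 7, Mul(-4, 6))))), Rational(1, 2)) = Pow(Add(-750, Mul(570, Add(378, 147, Mul(54, -24), Mul(3, 7, -24)))), Rational(1, 2)) = Pow(Add(-750, Mul(570, Add(378, 147, -1296, -504))), Rational(1, 2)) = Pow(Add(-750, Mul(570, -1275)), Rational(1, 2)) = Pow(Add(-750, -726750), Rational(1, 2)) = Pow(-727500, Rational(1, 2)) = Mul(50, I, Pow(291, Rational(1, 2)))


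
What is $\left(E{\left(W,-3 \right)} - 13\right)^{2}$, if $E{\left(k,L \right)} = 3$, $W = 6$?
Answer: $100$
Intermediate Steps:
$\left(E{\left(W,-3 \right)} - 13\right)^{2} = \left(3 - 13\right)^{2} = \left(-10\right)^{2} = 100$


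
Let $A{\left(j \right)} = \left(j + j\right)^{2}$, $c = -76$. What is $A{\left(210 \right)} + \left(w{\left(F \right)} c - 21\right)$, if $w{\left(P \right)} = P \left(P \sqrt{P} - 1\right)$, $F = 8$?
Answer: $176987 - 9728 \sqrt{2} \approx 1.6323 \cdot 10^{5}$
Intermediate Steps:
$A{\left(j \right)} = 4 j^{2}$ ($A{\left(j \right)} = \left(2 j\right)^{2} = 4 j^{2}$)
$w{\left(P \right)} = P \left(-1 + P^{\frac{3}{2}}\right)$ ($w{\left(P \right)} = P \left(P^{\frac{3}{2}} - 1\right) = P \left(-1 + P^{\frac{3}{2}}\right)$)
$A{\left(210 \right)} + \left(w{\left(F \right)} c - 21\right) = 4 \cdot 210^{2} + \left(\left(8^{\frac{5}{2}} - 8\right) \left(-76\right) - 21\right) = 4 \cdot 44100 + \left(\left(128 \sqrt{2} - 8\right) \left(-76\right) - 21\right) = 176400 + \left(\left(-8 + 128 \sqrt{2}\right) \left(-76\right) - 21\right) = 176400 + \left(\left(608 - 9728 \sqrt{2}\right) - 21\right) = 176400 + \left(587 - 9728 \sqrt{2}\right) = 176987 - 9728 \sqrt{2}$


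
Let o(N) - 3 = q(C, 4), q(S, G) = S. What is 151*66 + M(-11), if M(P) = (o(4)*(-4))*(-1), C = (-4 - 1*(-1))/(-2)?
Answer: 9984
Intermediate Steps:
C = 3/2 (C = (-4 + 1)*(-½) = -3*(-½) = 3/2 ≈ 1.5000)
o(N) = 9/2 (o(N) = 3 + 3/2 = 9/2)
M(P) = 18 (M(P) = ((9/2)*(-4))*(-1) = -18*(-1) = 18)
151*66 + M(-11) = 151*66 + 18 = 9966 + 18 = 9984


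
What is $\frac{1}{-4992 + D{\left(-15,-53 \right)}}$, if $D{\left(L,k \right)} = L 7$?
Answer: $- \frac{1}{5097} \approx -0.00019619$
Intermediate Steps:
$D{\left(L,k \right)} = 7 L$
$\frac{1}{-4992 + D{\left(-15,-53 \right)}} = \frac{1}{-4992 + 7 \left(-15\right)} = \frac{1}{-4992 - 105} = \frac{1}{-5097} = - \frac{1}{5097}$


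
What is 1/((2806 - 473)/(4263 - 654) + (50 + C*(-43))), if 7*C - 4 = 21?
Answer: -25263/2600194 ≈ -0.0097158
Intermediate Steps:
C = 25/7 (C = 4/7 + (1/7)*21 = 4/7 + 3 = 25/7 ≈ 3.5714)
1/((2806 - 473)/(4263 - 654) + (50 + C*(-43))) = 1/((2806 - 473)/(4263 - 654) + (50 + (25/7)*(-43))) = 1/(2333/3609 + (50 - 1075/7)) = 1/(2333*(1/3609) - 725/7) = 1/(2333/3609 - 725/7) = 1/(-2600194/25263) = -25263/2600194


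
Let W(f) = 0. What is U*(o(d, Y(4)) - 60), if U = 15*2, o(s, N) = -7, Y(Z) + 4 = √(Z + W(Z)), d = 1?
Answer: -2010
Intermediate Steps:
Y(Z) = -4 + √Z (Y(Z) = -4 + √(Z + 0) = -4 + √Z)
U = 30
U*(o(d, Y(4)) - 60) = 30*(-7 - 60) = 30*(-67) = -2010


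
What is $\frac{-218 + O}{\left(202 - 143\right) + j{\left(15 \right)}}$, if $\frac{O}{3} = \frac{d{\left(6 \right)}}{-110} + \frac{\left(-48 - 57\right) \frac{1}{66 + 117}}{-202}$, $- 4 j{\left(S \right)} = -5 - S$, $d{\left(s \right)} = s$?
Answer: $- \frac{147845903}{43373440} \approx -3.4087$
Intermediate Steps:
$j{\left(S \right)} = \frac{5}{4} + \frac{S}{4}$ ($j{\left(S \right)} = - \frac{-5 - S}{4} = \frac{5}{4} + \frac{S}{4}$)
$O = - \frac{105123}{677710}$ ($O = 3 \left(\frac{6}{-110} + \frac{\left(-48 - 57\right) \frac{1}{66 + 117}}{-202}\right) = 3 \left(6 \left(- \frac{1}{110}\right) + - \frac{105}{183} \left(- \frac{1}{202}\right)\right) = 3 \left(- \frac{3}{55} + \left(-105\right) \frac{1}{183} \left(- \frac{1}{202}\right)\right) = 3 \left(- \frac{3}{55} - - \frac{35}{12322}\right) = 3 \left(- \frac{3}{55} + \frac{35}{12322}\right) = 3 \left(- \frac{35041}{677710}\right) = - \frac{105123}{677710} \approx -0.15512$)
$\frac{-218 + O}{\left(202 - 143\right) + j{\left(15 \right)}} = \frac{-218 - \frac{105123}{677710}}{\left(202 - 143\right) + \left(\frac{5}{4} + \frac{1}{4} \cdot 15\right)} = - \frac{147845903}{677710 \left(\left(202 - 143\right) + \left(\frac{5}{4} + \frac{15}{4}\right)\right)} = - \frac{147845903}{677710 \left(59 + 5\right)} = - \frac{147845903}{677710 \cdot 64} = \left(- \frac{147845903}{677710}\right) \frac{1}{64} = - \frac{147845903}{43373440}$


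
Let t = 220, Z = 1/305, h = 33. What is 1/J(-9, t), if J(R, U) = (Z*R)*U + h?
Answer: 61/1617 ≈ 0.037724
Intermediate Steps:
Z = 1/305 ≈ 0.0032787
J(R, U) = 33 + R*U/305 (J(R, U) = (R/305)*U + 33 = R*U/305 + 33 = 33 + R*U/305)
1/J(-9, t) = 1/(33 + (1/305)*(-9)*220) = 1/(33 - 396/61) = 1/(1617/61) = 61/1617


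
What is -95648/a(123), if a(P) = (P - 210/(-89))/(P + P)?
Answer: -698039104/3719 ≈ -1.8770e+5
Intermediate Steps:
a(P) = (210/89 + P)/(2*P) (a(P) = (P - 210*(-1/89))/((2*P)) = (P + 210/89)*(1/(2*P)) = (210/89 + P)*(1/(2*P)) = (210/89 + P)/(2*P))
-95648/a(123) = -95648*21894/(210 + 89*123) = -95648*21894/(210 + 10947) = -95648/((1/178)*(1/123)*11157) = -95648/3719/7298 = -95648*7298/3719 = -698039104/3719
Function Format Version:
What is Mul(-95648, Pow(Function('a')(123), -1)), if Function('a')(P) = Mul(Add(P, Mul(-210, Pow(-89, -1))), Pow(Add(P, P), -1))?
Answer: Rational(-698039104, 3719) ≈ -1.8770e+5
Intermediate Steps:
Function('a')(P) = Mul(Rational(1, 2), Pow(P, -1), Add(Rational(210, 89), P)) (Function('a')(P) = Mul(Add(P, Mul(-210, Rational(-1, 89))), Pow(Mul(2, P), -1)) = Mul(Add(P, Rational(210, 89)), Mul(Rational(1, 2), Pow(P, -1))) = Mul(Add(Rational(210, 89), P), Mul(Rational(1, 2), Pow(P, -1))) = Mul(Rational(1, 2), Pow(P, -1), Add(Rational(210, 89), P)))
Mul(-95648, Pow(Function('a')(123), -1)) = Mul(-95648, Pow(Mul(Rational(1, 178), Pow(123, -1), Add(210, Mul(89, 123))), -1)) = Mul(-95648, Pow(Mul(Rational(1, 178), Rational(1, 123), Add(210, 10947)), -1)) = Mul(-95648, Pow(Mul(Rational(1, 178), Rational(1, 123), 11157), -1)) = Mul(-95648, Pow(Rational(3719, 7298), -1)) = Mul(-95648, Rational(7298, 3719)) = Rational(-698039104, 3719)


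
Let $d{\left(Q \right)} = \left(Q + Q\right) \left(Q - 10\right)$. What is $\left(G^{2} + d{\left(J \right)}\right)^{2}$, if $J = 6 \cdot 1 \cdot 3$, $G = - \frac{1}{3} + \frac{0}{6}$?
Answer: $\frac{6723649}{81} \approx 83008.0$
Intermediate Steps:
$G = - \frac{1}{3}$ ($G = \left(-1\right) \frac{1}{3} + 0 \cdot \frac{1}{6} = - \frac{1}{3} + 0 = - \frac{1}{3} \approx -0.33333$)
$J = 18$ ($J = 6 \cdot 3 = 18$)
$d{\left(Q \right)} = 2 Q \left(-10 + Q\right)$
$\left(G^{2} + d{\left(J \right)}\right)^{2} = \left(\left(- \frac{1}{3}\right)^{2} + 2 \cdot 18 \left(-10 + 18\right)\right)^{2} = \left(\frac{1}{9} + 2 \cdot 18 \cdot 8\right)^{2} = \left(\frac{1}{9} + 288\right)^{2} = \left(\frac{2593}{9}\right)^{2} = \frac{6723649}{81}$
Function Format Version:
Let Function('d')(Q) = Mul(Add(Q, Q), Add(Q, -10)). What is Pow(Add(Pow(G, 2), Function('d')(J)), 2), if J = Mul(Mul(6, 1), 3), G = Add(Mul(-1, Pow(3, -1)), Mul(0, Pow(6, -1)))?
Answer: Rational(6723649, 81) ≈ 83008.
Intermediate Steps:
G = Rational(-1, 3) (G = Add(Mul(-1, Rational(1, 3)), Mul(0, Rational(1, 6))) = Add(Rational(-1, 3), 0) = Rational(-1, 3) ≈ -0.33333)
J = 18 (J = Mul(6, 3) = 18)
Function('d')(Q) = Mul(2, Q, Add(-10, Q)) (Function('d')(Q) = Mul(Mul(2, Q), Add(-10, Q)) = Mul(2, Q, Add(-10, Q)))
Pow(Add(Pow(G, 2), Function('d')(J)), 2) = Pow(Add(Pow(Rational(-1, 3), 2), Mul(2, 18, Add(-10, 18))), 2) = Pow(Add(Rational(1, 9), Mul(2, 18, 8)), 2) = Pow(Add(Rational(1, 9), 288), 2) = Pow(Rational(2593, 9), 2) = Rational(6723649, 81)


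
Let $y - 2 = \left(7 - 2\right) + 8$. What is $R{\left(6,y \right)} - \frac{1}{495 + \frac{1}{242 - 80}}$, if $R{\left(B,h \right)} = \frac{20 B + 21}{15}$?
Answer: $\frac{3768167}{400955} \approx 9.398$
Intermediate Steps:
$y = 15$ ($y = 2 + \left(\left(7 - 2\right) + 8\right) = 2 + \left(5 + 8\right) = 2 + 13 = 15$)
$R{\left(B,h \right)} = \frac{7}{5} + \frac{4 B}{3}$ ($R{\left(B,h \right)} = \left(21 + 20 B\right) \frac{1}{15} = \frac{7}{5} + \frac{4 B}{3}$)
$R{\left(6,y \right)} - \frac{1}{495 + \frac{1}{242 - 80}} = \left(\frac{7}{5} + \frac{4}{3} \cdot 6\right) - \frac{1}{495 + \frac{1}{242 - 80}} = \left(\frac{7}{5} + 8\right) - \frac{1}{495 + \frac{1}{162}} = \frac{47}{5} - \frac{1}{495 + \frac{1}{162}} = \frac{47}{5} - \frac{1}{\frac{80191}{162}} = \frac{47}{5} - \frac{162}{80191} = \frac{3768167}{400955}$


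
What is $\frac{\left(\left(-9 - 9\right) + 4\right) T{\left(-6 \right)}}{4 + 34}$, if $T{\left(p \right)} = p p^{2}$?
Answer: $\frac{1512}{19} \approx 79.579$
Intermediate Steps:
$T{\left(p \right)} = p^{3}$
$\frac{\left(\left(-9 - 9\right) + 4\right) T{\left(-6 \right)}}{4 + 34} = \frac{\left(\left(-9 - 9\right) + 4\right) \left(-6\right)^{3}}{4 + 34} = \frac{\left(-18 + 4\right) \left(-216\right)}{38} = \left(-14\right) \left(-216\right) \frac{1}{38} = 3024 \cdot \frac{1}{38} = \frac{1512}{19}$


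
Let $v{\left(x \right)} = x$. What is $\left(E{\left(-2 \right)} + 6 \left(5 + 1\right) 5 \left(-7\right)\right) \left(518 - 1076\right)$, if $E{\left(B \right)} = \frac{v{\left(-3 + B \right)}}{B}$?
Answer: $701685$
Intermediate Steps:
$E{\left(B \right)} = \frac{-3 + B}{B}$
$\left(E{\left(-2 \right)} + 6 \left(5 + 1\right) 5 \left(-7\right)\right) \left(518 - 1076\right) = \left(\frac{-3 - 2}{-2} + 6 \left(5 + 1\right) 5 \left(-7\right)\right) \left(518 - 1076\right) = \left(\left(- \frac{1}{2}\right) \left(-5\right) + 6 \cdot 6 \cdot 5 \left(-7\right)\right) \left(-558\right) = \left(\frac{5}{2} + 6 \cdot 30 \left(-7\right)\right) \left(-558\right) = \left(\frac{5}{2} + 180 \left(-7\right)\right) \left(-558\right) = \left(\frac{5}{2} - 1260\right) \left(-558\right) = \left(- \frac{2515}{2}\right) \left(-558\right) = 701685$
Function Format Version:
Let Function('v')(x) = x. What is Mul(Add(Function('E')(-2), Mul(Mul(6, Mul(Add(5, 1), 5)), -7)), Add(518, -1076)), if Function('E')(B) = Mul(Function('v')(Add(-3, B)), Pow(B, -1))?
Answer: 701685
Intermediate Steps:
Function('E')(B) = Mul(Pow(B, -1), Add(-3, B)) (Function('E')(B) = Mul(Add(-3, B), Pow(B, -1)) = Mul(Pow(B, -1), Add(-3, B)))
Mul(Add(Function('E')(-2), Mul(Mul(6, Mul(Add(5, 1), 5)), -7)), Add(518, -1076)) = Mul(Add(Mul(Pow(-2, -1), Add(-3, -2)), Mul(Mul(6, Mul(Add(5, 1), 5)), -7)), Add(518, -1076)) = Mul(Add(Mul(Rational(-1, 2), -5), Mul(Mul(6, Mul(6, 5)), -7)), -558) = Mul(Add(Rational(5, 2), Mul(Mul(6, 30), -7)), -558) = Mul(Add(Rational(5, 2), Mul(180, -7)), -558) = Mul(Add(Rational(5, 2), -1260), -558) = Mul(Rational(-2515, 2), -558) = 701685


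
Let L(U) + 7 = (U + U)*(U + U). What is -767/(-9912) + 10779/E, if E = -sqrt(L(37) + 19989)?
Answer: 13/168 - 3593*sqrt(25458)/8486 ≈ -67.479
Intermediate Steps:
L(U) = -7 + 4*U**2 (L(U) = -7 + (U + U)*(U + U) = -7 + (2*U)*(2*U) = -7 + 4*U**2)
E = -sqrt(25458) (E = -sqrt((-7 + 4*37**2) + 19989) = -sqrt((-7 + 4*1369) + 19989) = -sqrt((-7 + 5476) + 19989) = -sqrt(5469 + 19989) = -sqrt(25458) ≈ -159.56)
-767/(-9912) + 10779/E = -767/(-9912) + 10779/((-sqrt(25458))) = -767*(-1/9912) + 10779*(-sqrt(25458)/25458) = 13/168 - 3593*sqrt(25458)/8486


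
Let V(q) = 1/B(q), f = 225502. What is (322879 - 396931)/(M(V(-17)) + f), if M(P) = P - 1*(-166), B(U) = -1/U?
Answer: -74052/225685 ≈ -0.32812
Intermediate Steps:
V(q) = -q (V(q) = 1/(-1/q) = -q)
M(P) = 166 + P (M(P) = P + 166 = 166 + P)
(322879 - 396931)/(M(V(-17)) + f) = (322879 - 396931)/((166 - 1*(-17)) + 225502) = -74052/((166 + 17) + 225502) = -74052/(183 + 225502) = -74052/225685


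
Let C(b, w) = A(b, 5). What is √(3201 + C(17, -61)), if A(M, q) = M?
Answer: √3218 ≈ 56.727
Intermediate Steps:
C(b, w) = b
√(3201 + C(17, -61)) = √(3201 + 17) = √3218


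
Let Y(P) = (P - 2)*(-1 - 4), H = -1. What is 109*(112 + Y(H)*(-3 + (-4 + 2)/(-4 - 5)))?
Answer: 22999/3 ≈ 7666.3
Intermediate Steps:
Y(P) = 10 - 5*P (Y(P) = (-2 + P)*(-5) = 10 - 5*P)
109*(112 + Y(H)*(-3 + (-4 + 2)/(-4 - 5))) = 109*(112 + (10 - 5*(-1))*(-3 + (-4 + 2)/(-4 - 5))) = 109*(112 + (10 + 5)*(-3 - 2/(-9))) = 109*(112 + 15*(-3 - 2*(-⅑))) = 109*(112 + 15*(-3 + 2/9)) = 109*(112 + 15*(-25/9)) = 109*(112 - 125/3) = 109*(211/3) = 22999/3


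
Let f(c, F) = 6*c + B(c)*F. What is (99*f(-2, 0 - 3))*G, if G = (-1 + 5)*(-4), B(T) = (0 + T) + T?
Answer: 0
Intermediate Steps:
B(T) = 2*T (B(T) = T + T = 2*T)
f(c, F) = 6*c + 2*F*c (f(c, F) = 6*c + (2*c)*F = 6*c + 2*F*c)
G = -16 (G = 4*(-4) = -16)
(99*f(-2, 0 - 3))*G = (99*(2*(-2)*(3 + (0 - 3))))*(-16) = (99*(2*(-2)*(3 - 3)))*(-16) = (99*(2*(-2)*0))*(-16) = (99*0)*(-16) = 0*(-16) = 0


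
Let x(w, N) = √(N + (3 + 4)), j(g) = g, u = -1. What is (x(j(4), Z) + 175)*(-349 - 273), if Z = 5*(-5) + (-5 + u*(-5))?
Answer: -108850 - 1866*I*√2 ≈ -1.0885e+5 - 2638.9*I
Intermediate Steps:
Z = -25 (Z = 5*(-5) + (-5 - 1*(-5)) = -25 + (-5 + 5) = -25 + 0 = -25)
x(w, N) = √(7 + N) (x(w, N) = √(N + 7) = √(7 + N))
(x(j(4), Z) + 175)*(-349 - 273) = (√(7 - 25) + 175)*(-349 - 273) = (√(-18) + 175)*(-622) = (3*I*√2 + 175)*(-622) = (175 + 3*I*√2)*(-622) = -108850 - 1866*I*√2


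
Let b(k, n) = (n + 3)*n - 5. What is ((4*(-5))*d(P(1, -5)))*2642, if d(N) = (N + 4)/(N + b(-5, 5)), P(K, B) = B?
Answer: 5284/3 ≈ 1761.3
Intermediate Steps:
b(k, n) = -5 + n*(3 + n) (b(k, n) = (3 + n)*n - 5 = n*(3 + n) - 5 = -5 + n*(3 + n))
d(N) = (4 + N)/(35 + N) (d(N) = (N + 4)/(N + (-5 + 5² + 3*5)) = (4 + N)/(N + (-5 + 25 + 15)) = (4 + N)/(N + 35) = (4 + N)/(35 + N))
((4*(-5))*d(P(1, -5)))*2642 = ((4*(-5))*((4 - 5)/(35 - 5)))*2642 = -20*(-1)/30*2642 = -2*(-1)/3*2642 = -20*(-1/30)*2642 = (⅔)*2642 = 5284/3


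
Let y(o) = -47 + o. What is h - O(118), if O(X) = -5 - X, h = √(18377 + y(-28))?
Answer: 123 + √18302 ≈ 258.28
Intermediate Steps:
h = √18302 (h = √(18377 + (-47 - 28)) = √(18377 - 75) = √18302 ≈ 135.28)
h - O(118) = √18302 - (-5 - 1*118) = √18302 - (-5 - 118) = √18302 - 1*(-123) = √18302 + 123 = 123 + √18302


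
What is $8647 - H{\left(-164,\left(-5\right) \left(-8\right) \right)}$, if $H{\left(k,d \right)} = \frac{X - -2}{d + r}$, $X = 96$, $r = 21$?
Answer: $\frac{527369}{61} \approx 8645.4$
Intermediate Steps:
$H{\left(k,d \right)} = \frac{98}{21 + d}$ ($H{\left(k,d \right)} = \frac{96 - -2}{d + 21} = \frac{96 + 2}{21 + d} = \frac{98}{21 + d}$)
$8647 - H{\left(-164,\left(-5\right) \left(-8\right) \right)} = 8647 - \frac{98}{21 - -40} = 8647 - \frac{98}{21 + 40} = 8647 - \frac{98}{61} = \frac{527369}{61}$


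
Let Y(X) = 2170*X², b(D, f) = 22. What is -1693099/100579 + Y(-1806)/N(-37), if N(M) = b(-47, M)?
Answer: 15475499827637/48103 ≈ 3.2172e+8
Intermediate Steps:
N(M) = 22
-1693099/100579 + Y(-1806)/N(-37) = -1693099/100579 + (2170*(-1806)²)/22 = -1693099*1/100579 + (2170*3261636)*(1/22) = -73613/4373 + 7077750120*(1/22) = -73613/4373 + 3538875060/11 = 15475499827637/48103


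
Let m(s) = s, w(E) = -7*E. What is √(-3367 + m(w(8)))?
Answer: I*√3423 ≈ 58.506*I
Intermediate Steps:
√(-3367 + m(w(8))) = √(-3367 - 7*8) = √(-3367 - 56) = √(-3423) = I*√3423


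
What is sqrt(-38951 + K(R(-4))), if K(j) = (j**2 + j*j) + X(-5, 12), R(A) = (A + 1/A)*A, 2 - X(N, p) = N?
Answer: I*sqrt(38366) ≈ 195.87*I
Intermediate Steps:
X(N, p) = 2 - N
R(A) = A*(A + 1/A)
K(j) = 7 + 2*j**2 (K(j) = (j**2 + j*j) + (2 - 1*(-5)) = (j**2 + j**2) + (2 + 5) = 2*j**2 + 7 = 7 + 2*j**2)
sqrt(-38951 + K(R(-4))) = sqrt(-38951 + (7 + 2*(1 + (-4)**2)**2)) = sqrt(-38951 + (7 + 2*(1 + 16)**2)) = sqrt(-38951 + (7 + 2*17**2)) = sqrt(-38951 + (7 + 2*289)) = sqrt(-38951 + (7 + 578)) = sqrt(-38951 + 585) = sqrt(-38366) = I*sqrt(38366)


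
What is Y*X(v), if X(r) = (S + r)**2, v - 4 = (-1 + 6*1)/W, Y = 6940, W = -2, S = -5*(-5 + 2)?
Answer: 1889415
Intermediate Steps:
S = 15 (S = -5*(-3) = 15)
v = 3/2 (v = 4 + (-1 + 6*1)/(-2) = 4 + (-1 + 6)*(-1/2) = 4 + 5*(-1/2) = 4 - 5/2 = 3/2 ≈ 1.5000)
X(r) = (15 + r)**2
Y*X(v) = 6940*(15 + 3/2)**2 = 6940*(33/2)**2 = 6940*(1089/4) = 1889415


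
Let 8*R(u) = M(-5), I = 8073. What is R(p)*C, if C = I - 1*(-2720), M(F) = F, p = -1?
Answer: -53965/8 ≈ -6745.6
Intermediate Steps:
R(u) = -5/8 (R(u) = (1/8)*(-5) = -5/8)
C = 10793 (C = 8073 - 1*(-2720) = 8073 + 2720 = 10793)
R(p)*C = -5/8*10793 = -53965/8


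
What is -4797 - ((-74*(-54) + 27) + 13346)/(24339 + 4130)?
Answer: -136583162/28469 ≈ -4797.6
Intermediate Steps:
-4797 - ((-74*(-54) + 27) + 13346)/(24339 + 4130) = -4797 - ((3996 + 27) + 13346)/28469 = -4797 - (4023 + 13346)/28469 = -4797 - 17369/28469 = -136583162/28469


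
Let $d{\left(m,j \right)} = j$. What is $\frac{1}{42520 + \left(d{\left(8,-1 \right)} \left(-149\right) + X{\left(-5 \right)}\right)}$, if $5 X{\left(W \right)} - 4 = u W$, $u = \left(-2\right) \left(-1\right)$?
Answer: $\frac{5}{213339} \approx 2.3437 \cdot 10^{-5}$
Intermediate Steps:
$u = 2$
$X{\left(W \right)} = \frac{4}{5} + \frac{2 W}{5}$
$\frac{1}{42520 + \left(d{\left(8,-1 \right)} \left(-149\right) + X{\left(-5 \right)}\right)} = \frac{1}{42520 + \left(\left(-1\right) \left(-149\right) + \left(\frac{4}{5} + \frac{2}{5} \left(-5\right)\right)\right)} = \frac{1}{42520 + \left(149 + \left(\frac{4}{5} - 2\right)\right)} = \frac{1}{42520 + \left(149 - \frac{6}{5}\right)} = \frac{1}{42520 + \frac{739}{5}} = \frac{1}{\frac{213339}{5}} = \frac{5}{213339}$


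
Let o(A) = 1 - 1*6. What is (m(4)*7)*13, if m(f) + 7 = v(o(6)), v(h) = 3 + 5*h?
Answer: -2639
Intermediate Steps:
o(A) = -5 (o(A) = 1 - 6 = -5)
m(f) = -29 (m(f) = -7 + (3 + 5*(-5)) = -7 + (3 - 25) = -7 - 22 = -29)
(m(4)*7)*13 = -29*7*13 = -203*13 = -2639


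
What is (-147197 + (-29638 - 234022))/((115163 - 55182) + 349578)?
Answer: -410857/409559 ≈ -1.0032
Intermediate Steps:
(-147197 + (-29638 - 234022))/((115163 - 55182) + 349578) = (-147197 - 263660)/(59981 + 349578) = -410857/409559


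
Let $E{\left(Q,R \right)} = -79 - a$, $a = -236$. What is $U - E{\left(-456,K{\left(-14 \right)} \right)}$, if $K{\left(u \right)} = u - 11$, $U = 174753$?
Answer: $174596$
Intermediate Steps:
$K{\left(u \right)} = -11 + u$
$E{\left(Q,R \right)} = 157$ ($E{\left(Q,R \right)} = -79 - -236 = -79 + 236 = 157$)
$U - E{\left(-456,K{\left(-14 \right)} \right)} = 174753 - 157 = 174596$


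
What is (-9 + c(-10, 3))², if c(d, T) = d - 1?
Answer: 400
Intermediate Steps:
c(d, T) = -1 + d
(-9 + c(-10, 3))² = (-9 + (-1 - 10))² = (-9 - 11)² = (-20)² = 400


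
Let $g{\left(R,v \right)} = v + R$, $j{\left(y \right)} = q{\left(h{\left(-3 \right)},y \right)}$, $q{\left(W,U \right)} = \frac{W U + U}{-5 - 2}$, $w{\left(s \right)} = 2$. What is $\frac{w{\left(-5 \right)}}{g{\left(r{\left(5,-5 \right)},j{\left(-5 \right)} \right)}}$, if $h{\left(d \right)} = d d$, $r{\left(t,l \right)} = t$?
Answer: $\frac{14}{85} \approx 0.16471$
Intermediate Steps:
$h{\left(d \right)} = d^{2}$
$q{\left(W,U \right)} = - \frac{U}{7} - \frac{U W}{7}$ ($q{\left(W,U \right)} = \frac{U W + U}{-7} = \left(U + U W\right) \left(- \frac{1}{7}\right) = - \frac{U}{7} - \frac{U W}{7}$)
$j{\left(y \right)} = - \frac{10 y}{7}$ ($j{\left(y \right)} = - \frac{y \left(1 + \left(-3\right)^{2}\right)}{7} = - \frac{y \left(1 + 9\right)}{7} = \left(- \frac{1}{7}\right) y 10 = - \frac{10 y}{7}$)
$g{\left(R,v \right)} = R + v$
$\frac{w{\left(-5 \right)}}{g{\left(r{\left(5,-5 \right)},j{\left(-5 \right)} \right)}} = \frac{2}{5 - - \frac{50}{7}} = \frac{2}{5 + \frac{50}{7}} = \frac{2}{\frac{85}{7}} = 2 \cdot \frac{7}{85} = \frac{14}{85}$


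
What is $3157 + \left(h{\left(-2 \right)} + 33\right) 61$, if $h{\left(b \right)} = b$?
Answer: $5048$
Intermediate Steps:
$3157 + \left(h{\left(-2 \right)} + 33\right) 61 = 3157 + \left(-2 + 33\right) 61 = 3157 + 31 \cdot 61 = 3157 + 1891 = 5048$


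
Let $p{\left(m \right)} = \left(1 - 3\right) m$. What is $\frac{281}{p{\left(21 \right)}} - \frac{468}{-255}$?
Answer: $- \frac{17333}{3570} \approx -4.8552$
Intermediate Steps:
$p{\left(m \right)} = - 2 m$
$\frac{281}{p{\left(21 \right)}} - \frac{468}{-255} = \frac{281}{\left(-2\right) 21} - \frac{468}{-255} = \frac{281}{-42} - - \frac{156}{85} = 281 \left(- \frac{1}{42}\right) + \frac{156}{85} = - \frac{281}{42} + \frac{156}{85} = - \frac{17333}{3570}$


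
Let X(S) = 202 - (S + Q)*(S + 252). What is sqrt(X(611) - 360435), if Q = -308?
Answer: I*sqrt(621722) ≈ 788.49*I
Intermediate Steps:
X(S) = 202 - (-308 + S)*(252 + S) (X(S) = 202 - (S - 308)*(S + 252) = 202 - (-308 + S)*(252 + S))
sqrt(X(611) - 360435) = sqrt((77818 - 1*611**2 + 56*611) - 360435) = sqrt((77818 - 1*373321 + 34216) - 360435) = sqrt((77818 - 373321 + 34216) - 360435) = sqrt(-261287 - 360435) = sqrt(-621722) = I*sqrt(621722)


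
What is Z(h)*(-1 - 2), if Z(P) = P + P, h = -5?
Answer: 30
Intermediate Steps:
Z(P) = 2*P
Z(h)*(-1 - 2) = (2*(-5))*(-1 - 2) = -10*(-3) = 30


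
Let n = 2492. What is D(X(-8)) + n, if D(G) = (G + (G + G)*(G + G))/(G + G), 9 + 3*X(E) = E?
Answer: 14887/6 ≈ 2481.2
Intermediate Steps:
X(E) = -3 + E/3
D(G) = (G + 4*G²)/(2*G) (D(G) = (G + (2*G)*(2*G))/((2*G)) = (G + 4*G²)*(1/(2*G)) = (G + 4*G²)/(2*G))
D(X(-8)) + n = (½ + 2*(-3 + (⅓)*(-8))) + 2492 = (½ + 2*(-3 - 8/3)) + 2492 = (½ + 2*(-17/3)) + 2492 = (½ - 34/3) + 2492 = -65/6 + 2492 = 14887/6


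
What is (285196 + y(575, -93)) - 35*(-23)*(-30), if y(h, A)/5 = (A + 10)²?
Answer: 295491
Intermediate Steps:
y(h, A) = 5*(10 + A)² (y(h, A) = 5*(A + 10)² = 5*(10 + A)²)
(285196 + y(575, -93)) - 35*(-23)*(-30) = (285196 + 5*(10 - 93)²) - 35*(-23)*(-30) = (285196 + 5*(-83)²) - (-805)*(-30) = (285196 + 5*6889) - 1*24150 = (285196 + 34445) - 24150 = 319641 - 24150 = 295491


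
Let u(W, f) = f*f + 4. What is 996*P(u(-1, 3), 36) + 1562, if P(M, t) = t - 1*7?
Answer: 30446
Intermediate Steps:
u(W, f) = 4 + f² (u(W, f) = f² + 4 = 4 + f²)
P(M, t) = -7 + t (P(M, t) = t - 7 = -7 + t)
996*P(u(-1, 3), 36) + 1562 = 996*(-7 + 36) + 1562 = 996*29 + 1562 = 28884 + 1562 = 30446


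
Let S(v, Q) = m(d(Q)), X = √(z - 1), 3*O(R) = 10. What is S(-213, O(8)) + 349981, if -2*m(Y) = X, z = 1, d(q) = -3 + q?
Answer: 349981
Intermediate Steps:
O(R) = 10/3 (O(R) = (⅓)*10 = 10/3)
X = 0 (X = √(1 - 1) = √0 = 0)
m(Y) = 0 (m(Y) = -½*0 = 0)
S(v, Q) = 0
S(-213, O(8)) + 349981 = 0 + 349981 = 349981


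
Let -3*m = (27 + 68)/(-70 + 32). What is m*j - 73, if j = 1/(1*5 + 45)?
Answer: -4379/60 ≈ -72.983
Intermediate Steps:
m = 5/6 (m = -(27 + 68)/(3*(-70 + 32)) = -95/(3*(-38)) = -95*(-1)/(3*38) = -1/3*(-5/2) = 5/6 ≈ 0.83333)
j = 1/50 (j = 1/(5 + 45) = 1/50 ≈ 0.020000)
m*j - 73 = (5/6)*(1/50) - 73 = 1/60 - 73 = -4379/60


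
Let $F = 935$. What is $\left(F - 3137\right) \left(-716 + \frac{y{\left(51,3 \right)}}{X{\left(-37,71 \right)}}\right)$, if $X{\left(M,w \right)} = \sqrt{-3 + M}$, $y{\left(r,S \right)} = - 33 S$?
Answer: $1576632 - \frac{108999 i \sqrt{10}}{10} \approx 1.5766 \cdot 10^{6} - 34469.0 i$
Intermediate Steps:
$\left(F - 3137\right) \left(-716 + \frac{y{\left(51,3 \right)}}{X{\left(-37,71 \right)}}\right) = \left(935 - 3137\right) \left(-716 + \frac{\left(-33\right) 3}{\sqrt{-3 - 37}}\right) = - 2202 \left(-716 - \frac{99}{\sqrt{-40}}\right) = - 2202 \left(-716 - \frac{99}{2 i \sqrt{10}}\right) = - 2202 \left(-716 - 99 \left(- \frac{i \sqrt{10}}{20}\right)\right) = - 2202 \left(-716 + \frac{99 i \sqrt{10}}{20}\right) = 1576632 - \frac{108999 i \sqrt{10}}{10}$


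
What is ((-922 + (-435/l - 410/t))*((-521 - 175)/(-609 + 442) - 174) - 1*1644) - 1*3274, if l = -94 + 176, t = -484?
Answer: 126281705768/828487 ≈ 1.5242e+5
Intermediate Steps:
l = 82
((-922 + (-435/l - 410/t))*((-521 - 175)/(-609 + 442) - 174) - 1*1644) - 1*3274 = ((-922 + (-435/82 - 410/(-484)))*((-521 - 175)/(-609 + 442) - 174) - 1*1644) - 1*3274 = ((-922 + (-435*1/82 - 410*(-1/484)))*(-696/(-167) - 174) - 1644) - 3274 = ((-922 + (-435/82 + 205/242))*(-696*(-1/167) - 174) - 1644) - 3274 = ((-922 - 22115/4961)*(696/167 - 174) - 1644) - 3274 = (-4596157/4961*(-28362/167) - 1644) - 3274 = (130356204834/828487 - 1644) - 3274 = 128994172206/828487 - 3274 = 126281705768/828487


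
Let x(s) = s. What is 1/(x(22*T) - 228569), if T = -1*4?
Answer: -1/228657 ≈ -4.3734e-6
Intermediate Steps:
T = -4
1/(x(22*T) - 228569) = 1/(22*(-4) - 228569) = 1/(-88 - 228569) = 1/(-228657) = -1/228657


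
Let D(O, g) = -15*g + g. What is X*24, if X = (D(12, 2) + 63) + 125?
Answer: 3840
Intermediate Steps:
D(O, g) = -14*g
X = 160 (X = (-14*2 + 63) + 125 = (-28 + 63) + 125 = 35 + 125 = 160)
X*24 = 160*24 = 3840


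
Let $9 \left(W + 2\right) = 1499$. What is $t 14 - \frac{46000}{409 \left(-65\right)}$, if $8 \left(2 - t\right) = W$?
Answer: $- \frac{49430603}{191412} \approx -258.24$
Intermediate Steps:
$W = \frac{1481}{9}$ ($W = -2 + \frac{1}{9} \cdot 1499 = -2 + \frac{1499}{9} = \frac{1481}{9} \approx 164.56$)
$t = - \frac{1337}{72}$ ($t = 2 - \frac{1481}{72} = - \frac{1337}{72} \approx -18.569$)
$t 14 - \frac{46000}{409 \left(-65\right)} = \left(- \frac{1337}{72}\right) 14 - \frac{46000}{409 \left(-65\right)} = - \frac{9359}{36} - \frac{46000}{-26585} = - \frac{9359}{36} - 46000 \left(- \frac{1}{26585}\right) = - \frac{9359}{36} - - \frac{9200}{5317} = - \frac{9359}{36} + \frac{9200}{5317} = - \frac{49430603}{191412}$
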